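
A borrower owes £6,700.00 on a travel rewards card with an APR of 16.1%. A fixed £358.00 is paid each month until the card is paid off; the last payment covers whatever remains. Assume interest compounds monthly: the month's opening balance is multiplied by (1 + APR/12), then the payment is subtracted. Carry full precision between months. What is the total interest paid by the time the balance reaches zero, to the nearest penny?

£1,067.39

Monthly rate r = 16.1%/12 = 1.34167% = 0.0134167.
Payoff takes n = ⌈−ln(1 − rB₀/P)/ln(1+r)⌉ = ⌈21.695⌉ = 22 payments; the last is £249.39.
Total paid = 21·£358.00 + £249.39 = £7,767.39.
Total interest = total paid − principal = £7,767.39 − £6,700.00 = £1,067.39.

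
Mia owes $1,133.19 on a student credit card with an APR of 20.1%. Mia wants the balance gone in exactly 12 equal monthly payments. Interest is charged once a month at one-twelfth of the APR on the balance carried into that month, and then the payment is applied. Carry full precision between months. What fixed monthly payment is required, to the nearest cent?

$105.03

Monthly rate r = 20.1%/12 = 1.675% = 0.01675.
Level-payment amortization: P = B₀·r / (1 − (1+r)^(−n)) = 1133.19·0.01675 / (1 − 1.01675^(−12)).
Denominator 1 − (1+r)^(−12) = 0.180724765.
P = 18.9809 / 0.180724765 ≈ 105.03.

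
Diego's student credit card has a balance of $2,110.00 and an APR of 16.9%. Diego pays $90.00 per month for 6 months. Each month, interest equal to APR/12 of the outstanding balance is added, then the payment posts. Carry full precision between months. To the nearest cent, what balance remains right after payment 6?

Monthly rate r = 16.9%/12 = 1.40833% = 0.0140833.
Each month: B ← B·(1+r) − $90.00.
Month 1: interest $29.72; balance after payment $2,049.72.
Month 2: interest $28.87; balance after payment $1,988.58.
Month 3: interest $28.01; balance after payment $1,926.59.
Month 4: interest $27.13; balance after payment $1,863.72.
Month 5: interest $26.25; balance after payment $1,799.97.
Month 6: interest $25.35; balance after payment $1,735.32.

$1,735.32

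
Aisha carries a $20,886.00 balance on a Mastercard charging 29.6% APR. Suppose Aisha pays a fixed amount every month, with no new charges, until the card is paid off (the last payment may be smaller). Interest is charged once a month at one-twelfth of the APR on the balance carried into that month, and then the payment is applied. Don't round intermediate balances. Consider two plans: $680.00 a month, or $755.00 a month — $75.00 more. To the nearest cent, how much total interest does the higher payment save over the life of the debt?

$4,017.18

Monthly rate r = 29.6%/12 = 2.46667% = 0.0246667.
At $680.00/mo: n = ⌈−ln(1 − rB₀/P)/ln(1+r)⌉ = 59 payments (last $112.22); total interest = total paid − $20,886.00 = $18,666.22.
At $755.00/mo: 48 payments (last $50.04); total interest $14,649.04.
Interest saved = $18,666.22 − $14,649.04 = $4,017.18.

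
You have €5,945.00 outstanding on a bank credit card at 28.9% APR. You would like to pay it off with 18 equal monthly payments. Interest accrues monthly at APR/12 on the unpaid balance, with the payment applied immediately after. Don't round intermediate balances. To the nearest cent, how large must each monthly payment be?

Monthly rate r = 28.9%/12 = 2.40833% = 0.0240833.
Level-payment amortization: P = B₀·r / (1 − (1+r)^(−n)) = 5945.00·0.0240833 / (1 − 1.02408^(−18)).
Denominator 1 − (1+r)^(−18) = 0.34842467.
P = 143.175 / 0.34842467 ≈ 410.92.

€410.92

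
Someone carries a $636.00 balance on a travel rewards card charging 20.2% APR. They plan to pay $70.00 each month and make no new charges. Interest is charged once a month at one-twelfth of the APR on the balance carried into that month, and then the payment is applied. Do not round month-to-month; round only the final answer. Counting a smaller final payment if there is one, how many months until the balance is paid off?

10 months

Monthly rate r = 20.2%/12 = 1.68333% = 0.0168333.
Recurrence: B ← B·(1+r) − $70.00.
Month 1: interest $10.71; balance after payment $576.71.
Month 2: interest $9.71; balance after payment $516.41.
Closed form: n = −ln(1 − rB₀/P)/ln(1+r) = −ln(0.84706)/ln(1.01683) ≈ 9.943, so the balance reaches zero during payment 10.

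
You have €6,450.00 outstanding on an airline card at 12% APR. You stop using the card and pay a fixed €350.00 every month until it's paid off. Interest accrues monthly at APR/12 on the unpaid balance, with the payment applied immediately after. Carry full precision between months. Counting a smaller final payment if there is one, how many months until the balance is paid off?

Monthly rate r = 12%/12 = 1% = 0.01.
Recurrence: B ← B·(1+r) − €350.00.
Month 1: interest €64.50; balance after payment €6,164.50.
Month 2: interest €61.65; balance after payment €5,876.15.
Closed form: n = −ln(1 − rB₀/P)/ln(1+r) = −ln(0.81571)/ln(1.01) ≈ 20.471, so the balance reaches zero during payment 21.

21 payments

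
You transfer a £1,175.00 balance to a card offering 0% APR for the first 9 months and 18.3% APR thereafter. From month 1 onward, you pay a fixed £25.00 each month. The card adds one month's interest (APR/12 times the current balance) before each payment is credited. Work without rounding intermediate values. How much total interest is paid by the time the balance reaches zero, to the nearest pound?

£481

Promo months 1–9 at r₀ = 0%/12 = 0; months 10+ at r₁ = 18.3%/12 = 0.01525.
After month 9 (no interest yet): B = £1,175.00 − 9·£25.00 = £950.00.
Then at r₁ with £25.00/mo: n₂ = −ln(1 − r₁·B/P)/ln(1+r₁) ≈ 57.24 → 58 more payments.
Total paid = 66·£25.00 + £6.02 = £1,656.02; interest = £1,656.02 − £1,175.00 = £481.02.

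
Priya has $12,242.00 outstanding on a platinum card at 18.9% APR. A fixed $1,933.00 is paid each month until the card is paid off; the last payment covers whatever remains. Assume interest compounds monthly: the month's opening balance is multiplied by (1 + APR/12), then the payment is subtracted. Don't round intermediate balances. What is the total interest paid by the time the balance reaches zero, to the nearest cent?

$758.76

Monthly rate r = 18.9%/12 = 1.575% = 0.01575.
Payoff takes n = ⌈−ln(1 − rB₀/P)/ln(1+r)⌉ = ⌈6.724⌉ = 7 payments; the last is $1,402.76.
Total paid = 6·$1,933.00 + $1,402.76 = $13,000.76.
Total interest = total paid − principal = $13,000.76 − $12,242.00 = $758.76.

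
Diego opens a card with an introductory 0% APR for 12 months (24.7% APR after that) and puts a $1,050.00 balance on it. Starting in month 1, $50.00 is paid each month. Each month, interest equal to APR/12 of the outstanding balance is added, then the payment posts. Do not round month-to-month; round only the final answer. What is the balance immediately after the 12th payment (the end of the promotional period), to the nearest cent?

Promo months 1–12 at r₀ = 0%/12 = 0; months 13+ at r₁ = 24.7%/12 = 0.0205833.
After month 12 (no interest yet): B = $1,050.00 − 12·$50.00 = $450.00.

$450.00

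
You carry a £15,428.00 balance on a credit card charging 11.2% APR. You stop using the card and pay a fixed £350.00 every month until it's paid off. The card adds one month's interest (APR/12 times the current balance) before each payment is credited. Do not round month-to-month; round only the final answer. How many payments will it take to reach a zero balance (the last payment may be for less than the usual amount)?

Monthly rate r = 11.2%/12 = 0.933333% = 0.00933333.
Recurrence: B ← B·(1+r) − £350.00.
Month 1: interest £143.99; balance after payment £15,221.99.
Month 2: interest £142.07; balance after payment £15,014.07.
Closed form: n = −ln(1 − rB₀/P)/ln(1+r) = −ln(0.58859)/ln(1.00933) ≈ 57.054, so the balance reaches zero during payment 58.

58 months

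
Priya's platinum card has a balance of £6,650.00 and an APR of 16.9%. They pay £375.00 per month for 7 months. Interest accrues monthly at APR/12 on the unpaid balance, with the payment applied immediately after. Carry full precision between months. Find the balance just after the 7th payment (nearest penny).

Monthly rate r = 16.9%/12 = 1.40833% = 0.0140833.
Each month: B ← B·(1+r) − £375.00.
Month 1: interest £93.65; balance after payment £6,368.65.
Month 2: interest £89.69; balance after payment £6,083.35.
Month 3: interest £85.67; balance after payment £5,794.02.
Month 4: interest £81.60; balance after payment £5,500.62.
Month 5: interest £77.47; balance after payment £5,203.09.
Month 6: interest £73.28; balance after payment £4,901.36.
Month 7: interest £69.03; balance after payment £4,595.39.

£4,595.39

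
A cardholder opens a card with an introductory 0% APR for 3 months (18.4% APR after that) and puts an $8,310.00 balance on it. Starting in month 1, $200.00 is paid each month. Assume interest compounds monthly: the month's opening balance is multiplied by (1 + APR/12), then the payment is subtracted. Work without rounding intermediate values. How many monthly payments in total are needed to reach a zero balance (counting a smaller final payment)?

62 payments

Promo months 1–3 at r₀ = 0%/12 = 0; months 4+ at r₁ = 18.4%/12 = 0.0153333.
After month 3 (no interest yet): B = $8,310.00 − 3·$200.00 = $7,710.00.
Then at r₁ with $200.00/mo: n₂ = −ln(1 − r₁·B/P)/ln(1+r₁) ≈ 58.77 → 59 more payments.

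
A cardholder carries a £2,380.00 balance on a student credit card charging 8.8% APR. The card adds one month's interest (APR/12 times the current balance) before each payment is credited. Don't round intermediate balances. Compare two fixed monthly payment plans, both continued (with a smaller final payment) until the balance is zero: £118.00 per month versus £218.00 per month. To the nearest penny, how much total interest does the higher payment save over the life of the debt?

Monthly rate r = 8.8%/12 = 0.733333% = 0.00733333.
At £118.00/mo: n = ⌈−ln(1 − rB₀/P)/ln(1+r)⌉ = 22 payments (last £107.02); total interest = total paid − £2,380.00 = £205.02.
At £218.00/mo: 12 payments (last £91.96); total interest £109.96.
Interest saved = £205.02 − £109.96 = £95.06.

£95.06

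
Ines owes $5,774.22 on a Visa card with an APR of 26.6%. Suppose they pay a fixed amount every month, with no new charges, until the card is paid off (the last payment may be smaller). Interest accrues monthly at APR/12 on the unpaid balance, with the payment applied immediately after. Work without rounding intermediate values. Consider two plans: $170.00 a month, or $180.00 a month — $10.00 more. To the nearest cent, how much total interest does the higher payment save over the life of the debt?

Monthly rate r = 26.6%/12 = 2.21667% = 0.0221667.
At $170.00/mo: n = ⌈−ln(1 − rB₀/P)/ln(1+r)⌉ = 64 payments (last $130.35); total interest = total paid − $5,774.22 = $5,066.13.
At $180.00/mo: 57 payments (last $114.13); total interest $4,419.91.
Interest saved = $5,066.13 − $4,419.91 = $646.22.

$646.22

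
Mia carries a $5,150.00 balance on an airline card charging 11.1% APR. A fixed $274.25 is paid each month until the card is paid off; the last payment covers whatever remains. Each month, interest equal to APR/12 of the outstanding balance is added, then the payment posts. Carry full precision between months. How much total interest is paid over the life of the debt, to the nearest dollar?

Monthly rate r = 11.1%/12 = 0.925% = 0.00925.
Payoff takes n = ⌈−ln(1 − rB₀/P)/ln(1+r)⌉ = ⌈20.722⌉ = 21 payments; the last is $198.30.
Total paid = 20·$274.25 + $198.30 = $5,683.30.
Total interest = total paid − principal = $5,683.30 − $5,150.00 = $533.30.

$533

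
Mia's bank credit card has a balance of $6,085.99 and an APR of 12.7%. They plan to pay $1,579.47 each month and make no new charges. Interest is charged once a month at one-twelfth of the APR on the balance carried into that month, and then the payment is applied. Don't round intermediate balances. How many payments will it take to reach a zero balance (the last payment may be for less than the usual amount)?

Monthly rate r = 12.7%/12 = 1.05833% = 0.0105833.
Recurrence: B ← B·(1+r) − $1,579.47.
Month 1: interest $64.41; balance after payment $4,570.93.
Month 2: interest $48.38; balance after payment $3,039.84.
Month 3: interest $32.17; balance after payment $1,492.54.
Month 4: interest $15.80; balance after payment $0.00.

4 months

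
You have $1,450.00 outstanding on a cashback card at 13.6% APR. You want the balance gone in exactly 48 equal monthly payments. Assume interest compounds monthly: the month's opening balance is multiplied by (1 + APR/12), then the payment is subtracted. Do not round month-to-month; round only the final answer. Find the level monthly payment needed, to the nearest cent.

Monthly rate r = 13.6%/12 = 1.13333% = 0.0113333.
Level-payment amortization: P = B₀·r / (1 − (1+r)^(−n)) = 1450.00·0.0113333 / (1 − 1.01133^(−48)).
Denominator 1 − (1+r)^(−48) = 0.417799523.
P = 16.4333 / 0.417799523 ≈ 39.33.

$39.33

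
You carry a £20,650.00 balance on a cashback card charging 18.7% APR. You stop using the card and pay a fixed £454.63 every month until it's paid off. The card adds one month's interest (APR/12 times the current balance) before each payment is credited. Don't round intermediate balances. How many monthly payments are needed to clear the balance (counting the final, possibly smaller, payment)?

Monthly rate r = 18.7%/12 = 1.55833% = 0.0155833.
Recurrence: B ← B·(1+r) − £454.63.
Month 1: interest £321.80; balance after payment £20,517.17.
Month 2: interest £319.73; balance after payment £20,382.26.
Closed form: n = −ln(1 − rB₀/P)/ln(1+r) = −ln(0.29218)/ln(1.01558) ≈ 79.569, so the balance reaches zero during payment 80.

80 months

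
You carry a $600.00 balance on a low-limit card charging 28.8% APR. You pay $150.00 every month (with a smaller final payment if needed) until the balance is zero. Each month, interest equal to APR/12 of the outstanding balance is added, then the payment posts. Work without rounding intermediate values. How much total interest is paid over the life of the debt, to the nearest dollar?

Monthly rate r = 28.8%/12 = 2.4% = 0.024.
Payoff takes n = ⌈−ln(1 − rB₀/P)/ln(1+r)⌉ = ⌈4.256⌉ = 5 payments; the last is $38.67.
Total paid = 4·$150.00 + $38.67 = $638.67.
Total interest = total paid − principal = $638.67 − $600.00 = $38.67.

$39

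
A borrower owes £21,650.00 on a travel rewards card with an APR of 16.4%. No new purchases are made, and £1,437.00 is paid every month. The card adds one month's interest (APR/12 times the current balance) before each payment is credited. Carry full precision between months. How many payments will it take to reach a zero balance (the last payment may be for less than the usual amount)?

Monthly rate r = 16.4%/12 = 1.36667% = 0.0136667.
Recurrence: B ← B·(1+r) − £1,437.00.
Month 1: interest £295.88; balance after payment £20,508.88.
Month 2: interest £280.29; balance after payment £19,352.17.
Closed form: n = −ln(1 − rB₀/P)/ln(1+r) = −ln(0.7941)/ln(1.01367) ≈ 16.985, so the balance reaches zero during payment 17.

17 payments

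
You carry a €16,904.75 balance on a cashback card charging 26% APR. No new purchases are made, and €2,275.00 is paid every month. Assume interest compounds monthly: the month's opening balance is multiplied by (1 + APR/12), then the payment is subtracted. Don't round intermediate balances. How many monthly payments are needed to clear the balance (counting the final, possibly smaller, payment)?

Monthly rate r = 26%/12 = 2.16667% = 0.0216667.
Recurrence: B ← B·(1+r) − €2,275.00.
Month 1: interest €366.27; balance after payment €14,996.02.
Month 2: interest €324.91; balance after payment €13,045.93.
Closed form: n = −ln(1 − rB₀/P)/ln(1+r) = −ln(0.839)/ln(1.02167) ≈ 8.189, so the balance reaches zero during payment 9.

9 months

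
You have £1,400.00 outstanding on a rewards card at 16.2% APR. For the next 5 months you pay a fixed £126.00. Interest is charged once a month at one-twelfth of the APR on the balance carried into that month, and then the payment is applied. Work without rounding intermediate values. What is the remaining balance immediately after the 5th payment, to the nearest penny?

Monthly rate r = 16.2%/12 = 1.35% = 0.0135.
Each month: B ← B·(1+r) − £126.00.
Month 1: interest £18.90; balance after payment £1,292.90.
Month 2: interest £17.45; balance after payment £1,184.35.
Month 3: interest £15.99; balance after payment £1,074.34.
Month 4: interest £14.50; balance after payment £962.85.
Month 5: interest £13.00; balance after payment £849.84.

£849.84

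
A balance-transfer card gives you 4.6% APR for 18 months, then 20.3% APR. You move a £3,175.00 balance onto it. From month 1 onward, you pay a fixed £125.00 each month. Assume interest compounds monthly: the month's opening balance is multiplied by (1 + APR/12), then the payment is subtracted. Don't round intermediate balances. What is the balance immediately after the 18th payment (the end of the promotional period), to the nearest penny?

Promo months 1–18 at r₀ = 4.6%/12 = 0.00383333; months 19+ at r₁ = 20.3%/12 = 0.0169167.
After month 18: iterate B ← B·(1+r₀) − £125.00 for 18 months → £1,076.53.

£1,076.53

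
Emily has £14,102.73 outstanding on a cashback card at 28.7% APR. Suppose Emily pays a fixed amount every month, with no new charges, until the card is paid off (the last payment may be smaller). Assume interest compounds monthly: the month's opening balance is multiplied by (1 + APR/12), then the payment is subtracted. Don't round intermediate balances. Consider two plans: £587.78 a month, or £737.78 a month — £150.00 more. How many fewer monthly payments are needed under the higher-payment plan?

11 fewer payments

Monthly rate r = 28.7%/12 = 2.39167% = 0.0239167.
At £587.78/mo: n = ⌈−ln(1 − rB₀/P)/ln(1+r)⌉ = 37 payments (last £52.03); total interest = total paid − £14,102.73 = £7,109.38.
At £737.78/mo: 26 payments (last £627.89); total interest £4,969.66.
Payments saved = 37 − 26 = 11.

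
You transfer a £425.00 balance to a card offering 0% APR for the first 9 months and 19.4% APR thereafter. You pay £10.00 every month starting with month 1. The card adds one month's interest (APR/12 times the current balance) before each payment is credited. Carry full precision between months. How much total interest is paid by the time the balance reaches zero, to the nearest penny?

£151.37

Promo months 1–9 at r₀ = 0%/12 = 0; months 10+ at r₁ = 19.4%/12 = 0.0161667.
After month 9 (no interest yet): B = £425.00 − 9·£10.00 = £335.00.
Then at r₁ with £10.00/mo: n₂ = −ln(1 − r₁·B/P)/ln(1+r₁) ≈ 48.63 → 49 more payments.
Total paid = 57·£10.00 + £6.37 = £576.37; interest = £576.37 − £425.00 = £151.37.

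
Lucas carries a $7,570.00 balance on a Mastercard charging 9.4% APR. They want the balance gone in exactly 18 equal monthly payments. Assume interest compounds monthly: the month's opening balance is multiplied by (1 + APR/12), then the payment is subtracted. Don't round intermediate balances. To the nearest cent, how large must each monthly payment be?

Monthly rate r = 9.4%/12 = 0.783333% = 0.00783333.
Level-payment amortization: P = B₀·r / (1 − (1+r)^(−n)) = 7570.00·0.00783333 / (1 − 1.00783^(−18)).
Denominator 1 − (1+r)^(−18) = 0.131033424.
P = 59.2983 / 0.131033424 ≈ 452.54.

$452.54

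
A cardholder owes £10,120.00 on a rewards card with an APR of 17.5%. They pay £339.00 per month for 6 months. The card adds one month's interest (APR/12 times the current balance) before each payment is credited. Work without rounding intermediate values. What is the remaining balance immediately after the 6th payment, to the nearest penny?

Monthly rate r = 17.5%/12 = 1.45833% = 0.0145833.
Each month: B ← B·(1+r) − £339.00.
Month 1: interest £147.58; balance after payment £9,928.58.
Month 2: interest £144.79; balance after payment £9,734.38.
Month 3: interest £141.96; balance after payment £9,537.33.
Month 4: interest £139.09; balance after payment £9,337.42.
Month 5: interest £136.17; balance after payment £9,134.59.
Month 6: interest £133.21; balance after payment £8,928.80.

£8,928.80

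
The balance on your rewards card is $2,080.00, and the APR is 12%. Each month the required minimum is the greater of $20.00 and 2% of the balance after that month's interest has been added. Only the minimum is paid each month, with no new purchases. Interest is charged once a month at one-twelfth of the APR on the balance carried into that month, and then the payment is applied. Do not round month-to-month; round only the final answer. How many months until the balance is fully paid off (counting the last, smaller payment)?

Monthly rate r = 12%/12 = 1% = 0.01.
While 2% of the post-interest balance exceeds $20.00, each month B ← (B·(1+r))·(1 − 0.02), i.e. B shrinks by the factor (1+r)·0.98 = 0.9898.
This holds for months 1–73. Entering month 74 the balance is $984.07; 2% of the post-interest balance is now below $20.00, so the flat $20.00 minimum applies from here.
From month 74 a fixed $20.00 at rate r clears $984.07 in 69 more payments. Total: 73 + 69 = 142 months.

142 months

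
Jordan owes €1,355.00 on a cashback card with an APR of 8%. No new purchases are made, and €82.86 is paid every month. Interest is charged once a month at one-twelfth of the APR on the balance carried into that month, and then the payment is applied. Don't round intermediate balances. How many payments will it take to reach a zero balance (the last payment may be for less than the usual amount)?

18 months

Monthly rate r = 8%/12 = 0.666667% = 0.00666667.
Recurrence: B ← B·(1+r) − €82.86.
Month 1: interest €9.03; balance after payment €1,281.17.
Month 2: interest €8.54; balance after payment €1,206.85.
Closed form: n = −ln(1 − rB₀/P)/ln(1+r) = −ln(0.89098)/ln(1.00667) ≈ 17.373, so the balance reaches zero during payment 18.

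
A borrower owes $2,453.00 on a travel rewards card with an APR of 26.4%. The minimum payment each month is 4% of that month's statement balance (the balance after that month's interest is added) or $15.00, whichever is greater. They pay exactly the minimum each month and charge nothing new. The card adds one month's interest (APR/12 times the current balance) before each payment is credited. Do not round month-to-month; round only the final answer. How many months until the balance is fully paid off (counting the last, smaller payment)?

136 months

Monthly rate r = 26.4%/12 = 2.2% = 0.022.
While 4% of the post-interest balance exceeds $15.00, each month B ← (B·(1+r))·(1 − 0.04), i.e. B shrinks by the factor (1+r)·0.96 = 0.98112.
This holds for months 1–100. Entering month 101 the balance is $364.68; 4% of the post-interest balance is now below $15.00, so the flat $15.00 minimum applies from here.
From month 101 a fixed $15.00 at rate r clears $364.68 in 36 more payments. Total: 100 + 36 = 136 months.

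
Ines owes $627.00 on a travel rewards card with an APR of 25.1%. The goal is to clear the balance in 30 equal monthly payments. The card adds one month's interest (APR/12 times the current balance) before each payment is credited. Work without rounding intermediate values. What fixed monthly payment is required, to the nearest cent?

Monthly rate r = 25.1%/12 = 2.09167% = 0.0209167.
Level-payment amortization: P = B₀·r / (1 − (1+r)^(−n)) = 627.00·0.0209167 / (1 − 1.02092^(−30)).
Denominator 1 − (1+r)^(−30) = 0.462608014.
P = 13.1148 / 0.462608014 ≈ 28.35.

$28.35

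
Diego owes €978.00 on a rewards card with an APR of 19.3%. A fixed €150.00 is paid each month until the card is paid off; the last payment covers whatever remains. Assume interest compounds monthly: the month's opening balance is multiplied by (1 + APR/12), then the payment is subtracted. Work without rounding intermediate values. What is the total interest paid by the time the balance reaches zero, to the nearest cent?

€63.52

Monthly rate r = 19.3%/12 = 1.60833% = 0.0160833.
Payoff takes n = ⌈−ln(1 − rB₀/P)/ln(1+r)⌉ = ⌈6.943⌉ = 7 payments; the last is €141.52.
Total paid = 6·€150.00 + €141.52 = €1,041.52.
Total interest = total paid − principal = €1,041.52 − €978.00 = €63.52.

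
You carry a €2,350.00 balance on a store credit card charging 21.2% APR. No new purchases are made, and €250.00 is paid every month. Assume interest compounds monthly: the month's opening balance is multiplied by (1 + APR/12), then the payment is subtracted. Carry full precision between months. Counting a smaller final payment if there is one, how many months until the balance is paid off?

11 payments

Monthly rate r = 21.2%/12 = 1.76667% = 0.0176667.
Recurrence: B ← B·(1+r) − €250.00.
Month 1: interest €41.52; balance after payment €2,141.52.
Month 2: interest €37.83; balance after payment €1,929.35.
Closed form: n = −ln(1 − rB₀/P)/ln(1+r) = −ln(0.83393)/ln(1.01767) ≈ 10.370, so the balance reaches zero during payment 11.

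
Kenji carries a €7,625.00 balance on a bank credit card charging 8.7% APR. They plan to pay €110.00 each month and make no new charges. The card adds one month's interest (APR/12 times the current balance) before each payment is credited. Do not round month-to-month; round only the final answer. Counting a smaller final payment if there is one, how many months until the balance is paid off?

Monthly rate r = 8.7%/12 = 0.725% = 0.00725.
Recurrence: B ← B·(1+r) − €110.00.
Month 1: interest €55.28; balance after payment €7,570.28.
Month 2: interest €54.88; balance after payment €7,515.17.
Closed form: n = −ln(1 − rB₀/P)/ln(1+r) = −ln(0.49744)/ln(1.00725) ≈ 96.662, so the balance reaches zero during payment 97.

97 months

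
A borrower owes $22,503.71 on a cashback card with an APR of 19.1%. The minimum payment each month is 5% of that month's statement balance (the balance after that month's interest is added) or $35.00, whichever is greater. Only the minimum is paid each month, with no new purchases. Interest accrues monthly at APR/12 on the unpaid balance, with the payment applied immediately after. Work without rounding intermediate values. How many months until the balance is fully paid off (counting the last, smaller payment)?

122 months

Monthly rate r = 19.1%/12 = 1.59167% = 0.0159167.
While 5% of the post-interest balance exceeds $35.00, each month B ← (B·(1+r))·(1 − 0.05), i.e. B shrinks by the factor (1+r)·0.95 = 0.96512.
This holds for months 1–99. Entering month 100 the balance is $669.64; 5% of the post-interest balance is now below $35.00, so the flat $35.00 minimum applies from here.
From month 100 a fixed $35.00 at rate r clears $669.64 in 23 more payments. Total: 99 + 23 = 122 months.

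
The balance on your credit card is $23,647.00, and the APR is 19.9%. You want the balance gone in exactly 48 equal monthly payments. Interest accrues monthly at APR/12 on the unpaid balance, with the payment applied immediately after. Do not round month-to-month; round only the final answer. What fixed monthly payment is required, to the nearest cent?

Monthly rate r = 19.9%/12 = 1.65833% = 0.0165833.
Level-payment amortization: P = B₀·r / (1 − (1+r)^(−n)) = 23647.00·0.0165833 / (1 − 1.01658^(−48)).
Denominator 1 − (1+r)^(−48) = 0.545915469.
P = 392.146 / 0.545915469 ≈ 718.33.

$718.33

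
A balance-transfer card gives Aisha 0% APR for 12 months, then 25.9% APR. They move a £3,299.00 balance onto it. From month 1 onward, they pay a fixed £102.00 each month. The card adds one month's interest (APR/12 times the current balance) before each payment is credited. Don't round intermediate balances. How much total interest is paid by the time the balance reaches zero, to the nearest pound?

£687

Promo months 1–12 at r₀ = 0%/12 = 0; months 13+ at r₁ = 25.9%/12 = 0.0215833.
After month 12 (no interest yet): B = £3,299.00 − 12·£102.00 = £2,075.00.
Then at r₁ with £102.00/mo: n₂ = −ln(1 − r₁·B/P)/ln(1+r₁) ≈ 27.08 → 28 more payments.
Total paid = 39·£102.00 + £7.78 = £3,985.78; interest = £3,985.78 − £3,299.00 = £686.78.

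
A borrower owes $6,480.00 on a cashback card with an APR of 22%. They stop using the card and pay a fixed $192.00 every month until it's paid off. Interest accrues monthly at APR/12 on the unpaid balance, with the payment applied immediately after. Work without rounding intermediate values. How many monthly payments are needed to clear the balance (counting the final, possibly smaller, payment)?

Monthly rate r = 22%/12 = 1.83333% = 0.0183333.
Recurrence: B ← B·(1+r) − $192.00.
Month 1: interest $118.80; balance after payment $6,406.80.
Month 2: interest $117.46; balance after payment $6,332.26.
Closed form: n = −ln(1 − rB₀/P)/ln(1+r) = −ln(0.38125)/ln(1.01833) ≈ 53.079, so the balance reaches zero during payment 54.

54 months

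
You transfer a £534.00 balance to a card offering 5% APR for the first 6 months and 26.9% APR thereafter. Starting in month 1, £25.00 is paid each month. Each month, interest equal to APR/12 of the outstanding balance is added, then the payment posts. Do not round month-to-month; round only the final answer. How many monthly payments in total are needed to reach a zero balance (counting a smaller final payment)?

Promo months 1–6 at r₀ = 5%/12 = 0.00416667; months 7+ at r₁ = 26.9%/12 = 0.0224167.
After month 6: iterate B ← B·(1+r₀) − £25.00 for 6 months → £395.92.
Then at r₁ with £25.00/mo: n₂ = −ln(1 − r₁·B/P)/ln(1+r₁) ≈ 19.78 → 20 more payments.

26 months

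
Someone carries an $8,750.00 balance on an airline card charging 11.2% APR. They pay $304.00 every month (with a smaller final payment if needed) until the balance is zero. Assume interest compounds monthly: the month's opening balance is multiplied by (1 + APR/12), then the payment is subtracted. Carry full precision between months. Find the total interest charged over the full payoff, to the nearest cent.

Monthly rate r = 11.2%/12 = 0.933333% = 0.00933333.
Payoff takes n = ⌈−ln(1 − rB₀/P)/ln(1+r)⌉ = ⌈33.676⌉ = 34 payments; the last is $205.76.
Total paid = 33·$304.00 + $205.76 = $10,237.76.
Total interest = total paid − principal = $10,237.76 − $8,750.00 = $1,487.76.

$1,487.76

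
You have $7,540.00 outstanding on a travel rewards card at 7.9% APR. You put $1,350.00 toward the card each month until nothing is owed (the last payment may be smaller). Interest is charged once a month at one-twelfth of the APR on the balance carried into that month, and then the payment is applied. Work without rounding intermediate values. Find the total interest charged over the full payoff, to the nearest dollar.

$168

Monthly rate r = 7.9%/12 = 0.658333% = 0.00658333.
Payoff takes n = ⌈−ln(1 − rB₀/P)/ln(1+r)⌉ = ⌈5.709⌉ = 6 payments; the last is $958.29.
Total paid = 5·$1,350.00 + $958.29 = $7,708.29.
Total interest = total paid − principal = $7,708.29 − $7,540.00 = $168.29.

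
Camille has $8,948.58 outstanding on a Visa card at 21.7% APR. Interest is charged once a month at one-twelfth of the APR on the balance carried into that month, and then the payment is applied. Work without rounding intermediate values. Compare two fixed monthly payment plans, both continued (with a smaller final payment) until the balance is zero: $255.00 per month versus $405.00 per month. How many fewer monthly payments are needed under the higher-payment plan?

Monthly rate r = 21.7%/12 = 1.80833% = 0.0180833.
At $255.00/mo: n = ⌈−ln(1 − rB₀/P)/ln(1+r)⌉ = 57 payments (last $44.62); total interest = total paid − $8,948.58 = $5,376.04.
At $405.00/mo: 29 payments (last $187.93); total interest $2,579.35.
Payments saved = 57 − 29 = 28.

28 fewer payments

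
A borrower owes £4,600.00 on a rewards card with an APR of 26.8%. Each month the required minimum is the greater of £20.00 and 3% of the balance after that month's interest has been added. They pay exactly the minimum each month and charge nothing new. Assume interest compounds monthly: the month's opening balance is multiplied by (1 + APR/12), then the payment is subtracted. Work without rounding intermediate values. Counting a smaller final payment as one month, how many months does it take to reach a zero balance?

Monthly rate r = 26.8%/12 = 2.23333% = 0.0223333.
While 3% of the post-interest balance exceeds £20.00, each month B ← (B·(1+r))·(1 − 0.03), i.e. B shrinks by the factor (1+r)·0.97 = 0.99166.
This holds for months 1–234. Entering month 235 the balance is £648.62; 3% of the post-interest balance is now below £20.00, so the flat £20.00 minimum applies from here.
From month 235 a fixed £20.00 at rate r clears £648.62 in 59 more payments. Total: 234 + 59 = 293 months.

293 months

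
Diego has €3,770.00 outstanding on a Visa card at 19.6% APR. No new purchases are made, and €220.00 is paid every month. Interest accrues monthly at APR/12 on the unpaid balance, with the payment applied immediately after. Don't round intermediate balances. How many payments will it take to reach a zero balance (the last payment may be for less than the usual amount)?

Monthly rate r = 19.6%/12 = 1.63333% = 0.0163333.
Recurrence: B ← B·(1+r) − €220.00.
Month 1: interest €61.58; balance after payment €3,611.58.
Month 2: interest €58.99; balance after payment €3,450.57.
Closed form: n = −ln(1 − rB₀/P)/ln(1+r) = −ln(0.72011)/ln(1.01633) ≈ 20.267, so the balance reaches zero during payment 21.

21 payments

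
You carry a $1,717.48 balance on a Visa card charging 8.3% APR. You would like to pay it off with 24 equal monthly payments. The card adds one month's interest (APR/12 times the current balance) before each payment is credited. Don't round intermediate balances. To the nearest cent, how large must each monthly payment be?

$77.91

Monthly rate r = 8.3%/12 = 0.691667% = 0.00691667.
Level-payment amortization: P = B₀·r / (1 − (1+r)^(−n)) = 1717.48·0.00691667 / (1 − 1.00692^(−24)).
Denominator 1 − (1+r)^(−24) = 0.152469583.
P = 11.8792 / 0.152469583 ≈ 77.91.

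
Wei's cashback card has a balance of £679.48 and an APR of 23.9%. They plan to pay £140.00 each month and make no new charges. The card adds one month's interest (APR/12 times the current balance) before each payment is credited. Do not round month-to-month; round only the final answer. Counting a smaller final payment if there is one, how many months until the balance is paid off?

6 payments

Monthly rate r = 23.9%/12 = 1.99167% = 0.0199167.
Recurrence: B ← B·(1+r) − £140.00.
Month 1: interest £13.53; balance after payment £553.01.
Month 2: interest £11.01; balance after payment £424.03.
Month 3: interest £8.45; balance after payment £292.47.
Month 4: interest £5.83; balance after payment £158.30.
Month 5: interest £3.15; balance after payment £21.45.
Month 6: interest £0.43; balance after payment £0.00.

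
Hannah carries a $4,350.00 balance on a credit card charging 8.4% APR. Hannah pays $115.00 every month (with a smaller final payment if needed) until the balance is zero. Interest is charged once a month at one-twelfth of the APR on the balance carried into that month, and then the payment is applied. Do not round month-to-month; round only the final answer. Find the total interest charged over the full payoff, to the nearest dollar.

$721

Monthly rate r = 8.4%/12 = 0.7% = 0.007.
Payoff takes n = ⌈−ln(1 − rB₀/P)/ln(1+r)⌉ = ⌈44.095⌉ = 45 payments; the last is $10.95.
Total paid = 44·$115.00 + $10.95 = $5,070.95.
Total interest = total paid − principal = $5,070.95 − $4,350.00 = $720.95.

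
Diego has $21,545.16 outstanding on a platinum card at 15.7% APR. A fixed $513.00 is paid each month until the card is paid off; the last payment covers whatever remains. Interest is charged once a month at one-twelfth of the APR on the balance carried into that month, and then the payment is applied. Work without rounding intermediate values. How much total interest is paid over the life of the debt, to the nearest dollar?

Monthly rate r = 15.7%/12 = 1.30833% = 0.0130833.
Payoff takes n = ⌈−ln(1 − rB₀/P)/ln(1+r)⌉ = ⌈61.342⌉ = 62 payments; the last is $176.06.
Total paid = 61·$513.00 + $176.06 = $31,469.06.
Total interest = total paid − principal = $31,469.06 − $21,545.16 = $9,923.90.

$9,924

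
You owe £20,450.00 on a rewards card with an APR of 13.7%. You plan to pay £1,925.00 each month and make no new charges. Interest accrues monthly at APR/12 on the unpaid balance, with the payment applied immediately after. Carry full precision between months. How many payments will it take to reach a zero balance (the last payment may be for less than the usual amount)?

Monthly rate r = 13.7%/12 = 1.14167% = 0.0114167.
Recurrence: B ← B·(1+r) − £1,925.00.
Month 1: interest £233.47; balance after payment £18,758.47.
Month 2: interest £214.16; balance after payment £17,047.63.
Closed form: n = −ln(1 − rB₀/P)/ln(1+r) = −ln(0.87872)/ln(1.01142) ≈ 11.389, so the balance reaches zero during payment 12.

12 months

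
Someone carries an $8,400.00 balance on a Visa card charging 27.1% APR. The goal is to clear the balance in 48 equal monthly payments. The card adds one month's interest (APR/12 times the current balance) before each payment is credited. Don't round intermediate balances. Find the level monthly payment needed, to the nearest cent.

Monthly rate r = 27.1%/12 = 2.25833% = 0.0225833.
Level-payment amortization: P = B₀·r / (1 − (1+r)^(−n)) = 8400.00·0.0225833 / (1 − 1.02258^(−48)).
Denominator 1 − (1+r)^(−48) = 0.657656633.
P = 189.7 / 0.657656633 ≈ 288.45.

$288.45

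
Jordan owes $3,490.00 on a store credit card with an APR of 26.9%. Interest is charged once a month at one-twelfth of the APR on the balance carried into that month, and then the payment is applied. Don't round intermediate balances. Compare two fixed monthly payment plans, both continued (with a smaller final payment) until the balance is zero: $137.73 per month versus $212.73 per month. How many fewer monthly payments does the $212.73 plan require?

17 fewer payments

Monthly rate r = 26.9%/12 = 2.24167% = 0.0224167.
At $137.73/mo: n = ⌈−ln(1 − rB₀/P)/ln(1+r)⌉ = 38 payments (last $119.04); total interest = total paid − $3,490.00 = $1,725.05.
At $212.73/mo: 21 payments (last $145.49); total interest $910.09.
Payments saved = 38 − 21 = 17.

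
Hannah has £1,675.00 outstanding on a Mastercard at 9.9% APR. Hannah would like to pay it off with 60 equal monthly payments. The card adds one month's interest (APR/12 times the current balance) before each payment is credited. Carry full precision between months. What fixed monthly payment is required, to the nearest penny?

Monthly rate r = 9.9%/12 = 0.825% = 0.00825.
Level-payment amortization: P = B₀·r / (1 − (1+r)^(−n)) = 1675.00·0.00825 / (1 − 1.00825^(−60)).
Denominator 1 − (1+r)^(−60) = 0.389189971.
P = 13.8188 / 0.389189971 ≈ 35.51.

£35.51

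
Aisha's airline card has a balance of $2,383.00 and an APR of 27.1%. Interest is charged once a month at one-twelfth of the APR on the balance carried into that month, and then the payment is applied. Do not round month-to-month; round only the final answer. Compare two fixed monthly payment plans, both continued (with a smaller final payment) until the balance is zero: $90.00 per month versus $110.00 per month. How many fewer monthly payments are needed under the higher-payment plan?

Monthly rate r = 27.1%/12 = 2.25833% = 0.0225833.
At $90.00/mo: n = ⌈−ln(1 − rB₀/P)/ln(1+r)⌉ = 41 payments (last $72.34); total interest = total paid − $2,383.00 = $1,289.34.
At $110.00/mo: 31 payments (last $9.39); total interest $926.39.
Payments saved = 41 − 31 = 10.

10 fewer payments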